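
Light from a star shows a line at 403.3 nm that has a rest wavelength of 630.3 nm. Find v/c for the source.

λ'/λ₀ = 0.6399 < 1 (blueshift), so the source is approaching.
λ'/λ₀ = √((1 − β)/(1 + β)) for an approaching source ⇒ β = (1 − r²)/(1 + r²) with r = λ'/λ₀.
β = (1 − 0.4094)/(1 + 0.4094) ≈ 0.419.

0.419c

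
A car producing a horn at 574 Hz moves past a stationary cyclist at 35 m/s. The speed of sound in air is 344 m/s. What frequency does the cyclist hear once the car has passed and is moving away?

521 Hz

Receding: f₂ = f · v/(v + v_s) = 574 × 344/379 ≈ 521 Hz.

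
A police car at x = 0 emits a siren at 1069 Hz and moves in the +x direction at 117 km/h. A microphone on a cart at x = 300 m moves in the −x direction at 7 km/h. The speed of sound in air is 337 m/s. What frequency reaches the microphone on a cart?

117 km/h = 32.5 m/s; 7 km/h = 1.944 m/s.
The observer lies on the +x side, so the source is heading toward the observer and the observer is heading toward the source.
General Doppler shift: f' = f · (v + v_o)/(v − v_s).
f' = 1069 × (337 + 1.944)/(337 − 32.5) = 1069 × 338.94/304.5 ≈ 1190 Hz.

1190 Hz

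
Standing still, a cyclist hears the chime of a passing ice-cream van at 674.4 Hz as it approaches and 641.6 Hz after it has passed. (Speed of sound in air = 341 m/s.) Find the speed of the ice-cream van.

f₁/f₂ = (v + v_s)/(v − v_s), so v_s = v · (f₁ − f₂)/(f₁ + f₂).
v_s = 341 × (674.4 − 641.6)/(674.4 + 641.6) = 341 × 32.8/1316.0 ≈ 8.5 m/s.

8.5 m/s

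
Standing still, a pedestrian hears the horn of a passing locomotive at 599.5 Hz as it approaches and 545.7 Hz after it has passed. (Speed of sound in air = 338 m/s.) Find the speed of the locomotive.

f₁/f₂ = (v + v_s)/(v − v_s), so v_s = v · (f₁ − f₂)/(f₁ + f₂).
v_s = 338 × (599.5 − 545.7)/(599.5 + 545.7) = 338 × 53.8/1145.2 ≈ 15.9 m/s.

15.9 m/s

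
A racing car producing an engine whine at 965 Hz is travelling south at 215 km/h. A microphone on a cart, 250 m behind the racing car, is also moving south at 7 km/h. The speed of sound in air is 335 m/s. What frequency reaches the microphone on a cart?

215 km/h = 59.72 m/s; 7 km/h = 1.944 m/s.
The microphone on a cart is behind, so the racing car is moving away from it while the microphone on a cart is moving toward the racing car.
General Doppler shift: f' = f · (v + v_o)/(v + v_s).
f' = 965 × (335 + 1.944)/(335 + 59.72) = 965 × 336.94/394.72 ≈ 824 Hz.

824 Hz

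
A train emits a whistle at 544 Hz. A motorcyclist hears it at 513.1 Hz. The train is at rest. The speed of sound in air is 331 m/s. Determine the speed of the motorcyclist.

f' < f, so the motorcyclist is receding.
f' = f · (v − v_o)/v ⇒ v_o = v · |f'/f − 1|.
v_o = 331 × |513.1/544 − 1| = 331 × 0.0568 ≈ 18.8 m/s.

18.8 m/s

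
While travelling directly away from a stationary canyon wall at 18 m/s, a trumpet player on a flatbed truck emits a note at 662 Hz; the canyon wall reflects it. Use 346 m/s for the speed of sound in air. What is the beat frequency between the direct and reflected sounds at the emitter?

65 Hz

The canyon wall receives the sound from a moving source: f₁ = f₀ · v/(v + v_e) = 662 × 346/364 ≈ 629.3 Hz.
On the return leg the trumpet player on a flatbed truck is a moving observer: f₂ = f₁ · (v − v_e)/v = 629.3 × 328/346 ≈ 596.5 Hz.
Beat against the emitted tone: |f₂ − f₀| = 2v_e·f₀/(v + v_e) = 2 × 18 × 662/364 ≈ 65 Hz.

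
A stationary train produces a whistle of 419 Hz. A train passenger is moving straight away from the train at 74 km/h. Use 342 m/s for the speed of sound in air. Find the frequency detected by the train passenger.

394 Hz

74 km/h = 20.56 m/s.
Moving observer, stationary source: f' = f · (v − v_o)/v.
f' = 419 × (342 − 20.56)/342 = 419 × 321.44/342 ≈ 394 Hz.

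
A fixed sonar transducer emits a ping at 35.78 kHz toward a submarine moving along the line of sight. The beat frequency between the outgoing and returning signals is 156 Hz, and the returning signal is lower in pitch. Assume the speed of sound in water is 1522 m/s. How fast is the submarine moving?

3.3 m/s

Double Doppler shift off a moving reflector: f₂ = f₀ · (v + u)/(v − u) (u > 0 toward emitter).
Returning signal is lower, so f₂ = f₀ − Δf = 35780 − 156 = 35624 Hz.
Rearranging, u = v · (f₂ − f₀)/(f₂ + f₀) = 1522 × -156/71404 ≈ -3.3 m/s.
So the submarine is moving at 3.3 m/s away from the emitter.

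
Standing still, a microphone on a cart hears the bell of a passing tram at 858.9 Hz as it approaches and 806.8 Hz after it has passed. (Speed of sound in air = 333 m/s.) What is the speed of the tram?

10.4 m/s

f₁/f₂ = (v + v_s)/(v − v_s), so v_s = v · (f₁ − f₂)/(f₁ + f₂).
v_s = 333 × (858.9 − 806.8)/(858.9 + 806.8) = 333 × 52.1/1665.7 ≈ 10.4 m/s.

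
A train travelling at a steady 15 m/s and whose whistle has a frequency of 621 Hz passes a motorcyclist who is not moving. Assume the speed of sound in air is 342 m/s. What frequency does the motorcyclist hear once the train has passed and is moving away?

595 Hz

Receding: f₂ = f · v/(v + v_s) = 621 × 342/357 ≈ 595 Hz.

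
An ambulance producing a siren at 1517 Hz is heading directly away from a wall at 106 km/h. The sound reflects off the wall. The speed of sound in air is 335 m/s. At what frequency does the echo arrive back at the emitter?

106 km/h = 29.44 m/s.
The wall receives the sound from a moving source: f₁ = f₀ · v/(v + v_e) = 1517 × 335/364.44 ≈ 1394 Hz.
On the return leg the ambulance is a moving observer: f₂ = f₁ · (v − v_e)/v = 1394 × 305.56/335 ≈ 1272 Hz.
Equivalently f₂ = f₀ · (v − v_e)/(v + v_e).

1272 Hz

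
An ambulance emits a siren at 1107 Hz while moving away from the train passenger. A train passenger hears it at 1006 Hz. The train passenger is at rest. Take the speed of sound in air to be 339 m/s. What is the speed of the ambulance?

f' = f · v/(v + v_s) ⇒ v_s = v · |1 − f/f'|.
v_s = 339 × |1 − 1107/1006| = 339 × 0.1004 ≈ 34 m/s.

34 m/s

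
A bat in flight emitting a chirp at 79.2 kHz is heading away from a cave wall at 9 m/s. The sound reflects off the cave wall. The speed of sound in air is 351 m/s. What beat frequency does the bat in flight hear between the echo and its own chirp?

The cave wall receives the sound from a moving source: f₁ = f₀ · v/(v + v_e) = 79.2 × 351/360 ≈ 77.22 kHz.
On the return leg the bat in flight is a moving observer: f₂ = f₁ · (v − v_e)/v = 77.22 × 342/351 ≈ 75.24 kHz.
Equivalently f₂ = f₀ · (v − v_e)/(v + v_e).
Beat against the emitted tone (with f₀ = 79200 Hz): |f₂ − f₀| = 2v_e·f₀/(v + v_e) = 2 × 9 × 79200/360 ≈ 3960 Hz.

3960 Hz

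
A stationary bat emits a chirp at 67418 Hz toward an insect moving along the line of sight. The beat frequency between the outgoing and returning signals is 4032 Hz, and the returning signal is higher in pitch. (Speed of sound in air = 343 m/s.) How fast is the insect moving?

Double Doppler shift off a moving reflector: f₂ = f₀ · (v + u)/(v − u) (u > 0 toward emitter).
Returning signal is higher, so f₂ = f₀ + Δf = 67418 + 4032 = 71450 Hz.
Rearranging, u = v · (f₂ − f₀)/(f₂ + f₀) = 343 × 4032/138868 ≈ 10.0 m/s.
So the insect is moving at 10.0 m/s toward the emitter.

10.0 m/s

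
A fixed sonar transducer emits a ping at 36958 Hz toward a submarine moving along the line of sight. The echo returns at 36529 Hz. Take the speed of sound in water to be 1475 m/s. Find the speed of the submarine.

8.6 m/s

Double Doppler shift off a moving reflector: f₂ = f₀ · (v + u)/(v − u) (u > 0 toward emitter).
Rearranging, u = v · (f₂ − f₀)/(f₂ + f₀) = 1475 × -429/73487 ≈ -8.6 m/s.
So the submarine is moving at 8.6 m/s away from the emitter.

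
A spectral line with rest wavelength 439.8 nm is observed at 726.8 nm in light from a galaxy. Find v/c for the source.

0.464c

λ'/λ₀ = 1.6526 > 1 (redshift), so the source is receding.
λ'/λ₀ = √((1 + β)/(1 − β)) for a receding source ⇒ β = (r² − 1)/(r² + 1) with r = λ'/λ₀.
β = (2.7310 − 1)/(2.7310 + 1) ≈ 0.464.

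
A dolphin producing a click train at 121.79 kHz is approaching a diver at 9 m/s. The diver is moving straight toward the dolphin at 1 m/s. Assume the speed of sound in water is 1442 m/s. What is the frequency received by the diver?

122.6 kHz

General Doppler shift: f' = f · (v + v_o)/(v − v_s).
f' = 121.79 × (1442 + 1)/(1442 − 9) = 121.79 × 1443/1433 ≈ 122.6 kHz.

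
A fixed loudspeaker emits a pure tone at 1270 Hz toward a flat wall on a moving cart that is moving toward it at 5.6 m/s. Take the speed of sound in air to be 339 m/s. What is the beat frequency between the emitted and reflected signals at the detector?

At the flat wall on a moving cart (a moving observer), f₁ = f₀ · (v + u)/v = 1270 × 344.6/339 ≈ 1291.0 Hz.
The reflection then acts as a moving source: f₂ = f₁ · v/(v − u) ≈ 1312.7 Hz.
Beat frequency: |f₂ − f₀| = 2u·f₀/(v − u) = 2 × 5.6 × 1270/333.4 ≈ 42.7 Hz.

42.7 Hz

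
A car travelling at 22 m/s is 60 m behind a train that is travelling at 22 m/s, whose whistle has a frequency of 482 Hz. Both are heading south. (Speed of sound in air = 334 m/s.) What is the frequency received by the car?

The car is behind, so the train is moving away from it while the car is moving toward the train.
General Doppler shift: f' = f · (v + v_o)/(v + v_s).
f' = 482 × (334 + 22)/(334 + 22) = 482 × 356/356 ≈ 482 Hz.

482 Hz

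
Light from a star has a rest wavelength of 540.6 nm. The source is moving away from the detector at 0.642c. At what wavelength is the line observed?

Relativistic Doppler for wavelength: λ' = λ₀ · √((1 + β)/(1 − β)).
λ' = 540.6 × √(1.6420/0.3580) = 540.6 × 2.14163 ≈ 1157.8 nm.

1157.8 nm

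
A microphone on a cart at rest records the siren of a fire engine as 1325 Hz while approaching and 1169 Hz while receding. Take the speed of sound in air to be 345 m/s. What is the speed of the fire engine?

21.6 m/s

f₁/f₂ = (v + v_s)/(v − v_s), so v_s = v · (f₁ − f₂)/(f₁ + f₂).
v_s = 345 × (1325 − 1169)/(1325 + 1169) = 345 × 156/2494 ≈ 21.6 m/s.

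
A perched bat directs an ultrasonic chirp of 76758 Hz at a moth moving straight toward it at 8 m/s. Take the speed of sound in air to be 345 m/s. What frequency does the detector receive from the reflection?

80402 Hz

The moth first receives the wave as a moving observer: f₁ = f₀ · (v + u)/v = 76758 × (345 + 8)/345 ≈ 78538 Hz.
On reflection it acts as a source moving toward the stationary detector: f₂ = f₁ · v/(v − u) = 78538 × 345/337 ≈ 80402 Hz.
Equivalently f₂ = f₀ · (v + u)/(v − u).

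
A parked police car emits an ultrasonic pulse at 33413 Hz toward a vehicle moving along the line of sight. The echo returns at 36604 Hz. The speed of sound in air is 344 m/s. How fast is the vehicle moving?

15.7 m/s

Double Doppler shift off a moving reflector: f₂ = f₀ · (v + u)/(v − u) (u > 0 toward emitter).
Rearranging, u = v · (f₂ − f₀)/(f₂ + f₀) = 344 × 3191/70017 ≈ 15.7 m/s.
So the vehicle is moving at 15.7 m/s toward the emitter.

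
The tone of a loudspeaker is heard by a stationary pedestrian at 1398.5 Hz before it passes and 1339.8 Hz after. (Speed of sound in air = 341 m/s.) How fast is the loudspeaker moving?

f₁/f₂ = (v + v_s)/(v − v_s), so v_s = v · (f₁ − f₂)/(f₁ + f₂).
v_s = 341 × (1398.5 − 1339.8)/(1398.5 + 1339.8) = 341 × 58.7/2738.3 ≈ 7.3 m/s.

7.3 m/s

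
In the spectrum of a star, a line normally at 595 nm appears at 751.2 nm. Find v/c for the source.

λ'/λ₀ = 1.2625 > 1 (redshift), so the source is receding.
λ'/λ₀ = √((1 + β)/(1 − β)) for a receding source ⇒ β = (r² − 1)/(r² + 1) with r = λ'/λ₀.
β = (1.5940 − 1)/(1.5940 + 1) ≈ 0.229.

0.229c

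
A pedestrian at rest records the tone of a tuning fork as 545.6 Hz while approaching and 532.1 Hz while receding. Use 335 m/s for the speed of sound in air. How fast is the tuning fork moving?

4.2 m/s

f₁/f₂ = (v + v_s)/(v − v_s), so v_s = v · (f₁ − f₂)/(f₁ + f₂).
v_s = 335 × (545.6 − 532.1)/(545.6 + 532.1) = 335 × 13.5/1077.7 ≈ 4.2 m/s.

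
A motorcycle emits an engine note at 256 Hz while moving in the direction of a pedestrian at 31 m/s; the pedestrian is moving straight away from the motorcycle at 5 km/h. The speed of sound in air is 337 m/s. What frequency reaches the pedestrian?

5 km/h = 1.389 m/s.
General Doppler shift: f' = f · (v − v_o)/(v − v_s).
f' = 256 × (337 − 1.389)/(337 − 31) = 256 × 335.61/306 ≈ 281 Hz.

281 Hz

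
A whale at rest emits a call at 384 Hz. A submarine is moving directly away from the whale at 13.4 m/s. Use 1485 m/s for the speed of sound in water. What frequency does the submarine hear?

381 Hz

Moving observer, stationary source: f' = f · (v − v_o)/v.
f' = 384 × (1485 − 13.4)/1485 = 384 × 1471.6/1485 ≈ 381 Hz.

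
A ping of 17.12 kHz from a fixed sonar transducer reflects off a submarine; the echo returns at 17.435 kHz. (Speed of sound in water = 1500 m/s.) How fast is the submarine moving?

13.7 m/s

Double Doppler shift off a moving reflector: f₂ = f₀ · (v + u)/(v − u) (u > 0 toward emitter).
Rearranging, u = v · (f₂ − f₀)/(f₂ + f₀) = 1500 × 0.315/34.555 ≈ 13.7 m/s.
So the submarine is moving at 13.7 m/s toward the emitter.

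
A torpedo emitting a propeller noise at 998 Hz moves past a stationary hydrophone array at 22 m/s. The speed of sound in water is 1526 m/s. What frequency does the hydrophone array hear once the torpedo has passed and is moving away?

Receding: f₂ = f · v/(v + v_s) = 998 × 1526/1548 ≈ 984 Hz.

984 Hz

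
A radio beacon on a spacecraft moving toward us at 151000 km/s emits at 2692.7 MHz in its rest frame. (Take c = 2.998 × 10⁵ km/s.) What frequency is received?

β = v/c = 151000/299800 = 0.5037.
Relativistic Doppler for frequency: f' = f₀ · √((1 + β)/(1 − β)).
f' = 2692.7 × √(1.5037/0.4963) = 2692.7 × 1.74057 ≈ 4686.8 MHz.

4686.8 MHz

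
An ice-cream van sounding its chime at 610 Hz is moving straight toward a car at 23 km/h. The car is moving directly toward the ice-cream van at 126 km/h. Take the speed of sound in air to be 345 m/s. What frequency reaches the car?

23 km/h = 6.389 m/s; 126 km/h = 35 m/s.
Both move, so f' = f · (v + v_o)/(v − v_s).
f' = 610 × (345 + 35)/(345 − 6.389) = 610 × 380/338.61 ≈ 685 Hz.

685 Hz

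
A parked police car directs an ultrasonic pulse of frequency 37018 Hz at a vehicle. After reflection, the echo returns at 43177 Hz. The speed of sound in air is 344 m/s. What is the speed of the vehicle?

Double Doppler shift off a moving reflector: f₂ = f₀ · (v + u)/(v − u) (u > 0 toward emitter).
Rearranging, u = v · (f₂ − f₀)/(f₂ + f₀) = 344 × 6159/80195 ≈ 26 m/s.
So the vehicle is moving at 26 m/s toward the emitter.

26 m/s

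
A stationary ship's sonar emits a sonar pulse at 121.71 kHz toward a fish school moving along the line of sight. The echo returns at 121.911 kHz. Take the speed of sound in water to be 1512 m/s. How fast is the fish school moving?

Double Doppler shift off a moving reflector: f₂ = f₀ · (v + u)/(v − u) (u > 0 toward emitter).
Rearranging, u = v · (f₂ − f₀)/(f₂ + f₀) = 1512 × 0.201/243.621 ≈ 1.25 m/s.
So the fish school is moving at 1.25 m/s toward the emitter.

1.25 m/s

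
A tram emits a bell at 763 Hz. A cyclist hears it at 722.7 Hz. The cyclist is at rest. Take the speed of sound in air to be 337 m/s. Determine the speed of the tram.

18.8 m/s

f' < f, so the tram is receding.
f' = f · v/(v + v_s) ⇒ v_s = v · |1 − f/f'|.
v_s = 337 × |1 − 763/722.7| = 337 × 0.05576 ≈ 18.8 m/s.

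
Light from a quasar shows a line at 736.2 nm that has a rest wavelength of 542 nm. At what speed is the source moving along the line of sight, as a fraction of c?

λ'/λ₀ = 1.3583 > 1 (redshift), so the source is receding.
λ'/λ₀ = √((1 + β)/(1 − β)) for a receding source ⇒ β = (r² − 1)/(r² + 1) with r = λ'/λ₀.
β = (1.8450 − 1)/(1.8450 + 1) ≈ 0.297.

0.297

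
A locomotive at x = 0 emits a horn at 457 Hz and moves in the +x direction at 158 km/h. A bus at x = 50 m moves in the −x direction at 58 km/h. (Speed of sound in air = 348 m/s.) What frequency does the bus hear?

158 km/h = 43.89 m/s; 58 km/h = 16.11 m/s.
The observer lies on the +x side, so the source is heading toward the observer and the observer is heading toward the source.
Both move, so f' = f · (v + v_o)/(v − v_s).
f' = 457 × (348 + 16.11)/(348 − 43.89) = 457 × 364.11/304.11 ≈ 547 Hz.

547 Hz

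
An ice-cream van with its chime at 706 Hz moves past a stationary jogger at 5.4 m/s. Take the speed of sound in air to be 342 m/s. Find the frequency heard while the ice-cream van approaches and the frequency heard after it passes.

Approaching: f₁ = f · v/(v − v_s) = 706 × 342/336.6 ≈ 717 Hz.
Receding: f₂ = f · v/(v + v_s) = 706 × 342/347.4 ≈ 695 Hz.

717 Hz approaching; 695 Hz receding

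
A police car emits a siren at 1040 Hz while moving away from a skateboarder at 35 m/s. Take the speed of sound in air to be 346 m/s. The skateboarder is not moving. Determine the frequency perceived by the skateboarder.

944 Hz

With the source moving away from a stationary observer, f' = f · v/(v + v_s).
f' = 1040 × 346/(346 + 35) = 1040 × 346/381 ≈ 944 Hz.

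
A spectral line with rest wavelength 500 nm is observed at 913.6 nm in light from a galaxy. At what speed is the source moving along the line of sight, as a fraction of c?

0.539

λ'/λ₀ = 1.8272 > 1 (redshift), so the source is receding.
λ'/λ₀ = √((1 + β)/(1 − β)) for a receding source ⇒ β = (r² − 1)/(r² + 1) with r = λ'/λ₀.
β = (3.3387 − 1)/(3.3387 + 1) ≈ 0.539.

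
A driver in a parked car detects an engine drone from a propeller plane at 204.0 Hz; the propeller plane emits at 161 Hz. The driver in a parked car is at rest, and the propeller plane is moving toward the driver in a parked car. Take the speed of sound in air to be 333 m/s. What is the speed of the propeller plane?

f' = f · v/(v − v_s) ⇒ v_s = v · |1 − f/f'|.
v_s = 333 × |1 − 161/204.0| = 333 × 0.2108 ≈ 70 m/s.

70 m/s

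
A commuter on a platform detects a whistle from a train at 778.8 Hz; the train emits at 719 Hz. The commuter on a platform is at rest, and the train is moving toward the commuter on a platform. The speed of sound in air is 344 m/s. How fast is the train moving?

26 m/s

f' = f · v/(v − v_s) ⇒ v_s = v · |1 − f/f'|.
v_s = 344 × |1 − 719/778.8| = 344 × 0.07678 ≈ 26 m/s.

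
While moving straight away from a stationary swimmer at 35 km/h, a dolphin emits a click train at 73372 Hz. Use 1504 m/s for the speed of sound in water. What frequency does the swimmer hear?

72901 Hz

35 km/h = 9.722 m/s.
Only the source moves, away from the listener, so f' = f · v/(v + v_s).
f' = 73372 × 1504/(1504 + 9.722) = 73372 × 1504/1514 ≈ 72901 Hz.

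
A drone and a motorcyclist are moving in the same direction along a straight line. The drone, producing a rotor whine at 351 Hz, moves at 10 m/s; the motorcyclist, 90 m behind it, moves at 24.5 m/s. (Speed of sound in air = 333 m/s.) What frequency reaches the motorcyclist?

366 Hz

The motorcyclist is behind, so the drone is moving away from it while the motorcyclist is moving toward the drone.
General Doppler shift: f' = f · (v + v_o)/(v + v_s).
f' = 351 × (333 + 24.5)/(333 + 10) = 351 × 357.5/343 ≈ 366 Hz.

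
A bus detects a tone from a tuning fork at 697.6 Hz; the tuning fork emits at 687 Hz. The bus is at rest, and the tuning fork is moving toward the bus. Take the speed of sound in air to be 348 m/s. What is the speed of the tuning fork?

f' = f · v/(v − v_s) ⇒ v_s = v · |1 − f/f'|.
v_s = 348 × |1 − 687/697.6| = 348 × 0.01519 ≈ 5.3 m/s.

5.3 m/s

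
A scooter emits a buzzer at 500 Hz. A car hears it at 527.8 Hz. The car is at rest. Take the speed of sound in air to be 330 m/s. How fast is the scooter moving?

17.4 m/s

f' > f, so the scooter is approaching.
f' = f · v/(v − v_s) ⇒ v_s = v · |1 − f/f'|.
v_s = 330 × |1 − 500/527.8| = 330 × 0.05267 ≈ 17.4 m/s.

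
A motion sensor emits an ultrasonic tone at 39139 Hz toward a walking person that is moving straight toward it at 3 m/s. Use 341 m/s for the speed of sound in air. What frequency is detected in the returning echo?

The walking person first receives the wave as a moving observer: f₁ = f₀ · (v + u)/v = 39139 × (341 + 3)/341 ≈ 39483 Hz.
The reflection then acts as a moving source: f₂ = f₁ · v/(v − u) ≈ 39834 Hz.
Equivalently f₂ = f₀ · (v + u)/(v − u).

39834 Hz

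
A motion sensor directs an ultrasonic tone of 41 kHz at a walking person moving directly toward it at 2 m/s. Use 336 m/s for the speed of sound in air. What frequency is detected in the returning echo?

The walking person first receives the wave as a moving observer: f₁ = f₀ · (v + u)/v = 41 × (336 + 2)/336 ≈ 41.2 kHz.
The reflection then acts as a moving source: f₂ = f₁ · v/(v − u) ≈ 41.5 kHz.
Equivalently f₂ = f₀ · (v + u)/(v − u).

41.5 kHz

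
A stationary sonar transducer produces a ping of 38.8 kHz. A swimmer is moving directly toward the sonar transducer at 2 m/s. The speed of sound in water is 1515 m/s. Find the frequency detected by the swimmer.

38.9 kHz

Only the observer moves, toward the source, so f' = f · (v + v_o)/v.
f' = 38.8 × (1515 + 2)/1515 = 38.8 × 1517/1515 ≈ 38.9 kHz.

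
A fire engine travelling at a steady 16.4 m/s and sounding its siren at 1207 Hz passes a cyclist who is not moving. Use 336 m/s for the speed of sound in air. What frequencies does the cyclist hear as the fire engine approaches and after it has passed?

Approaching: f₁ = f · v/(v − v_s) = 1207 × 336/319.6 ≈ 1269 Hz.
Receding: f₂ = f · v/(v + v_s) = 1207 × 336/352.4 ≈ 1151 Hz.

1269 Hz approaching; 1151 Hz receding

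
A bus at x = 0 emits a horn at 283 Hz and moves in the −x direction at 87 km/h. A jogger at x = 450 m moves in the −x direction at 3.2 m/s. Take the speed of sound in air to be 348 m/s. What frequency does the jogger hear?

267 Hz

87 km/h = 24.17 m/s.
The observer lies on the +x side, so the source is heading away from the observer and the observer is heading toward the source.
Both move, so f' = f · (v + v_o)/(v + v_s).
f' = 283 × (348 + 3.2)/(348 + 24.17) = 283 × 351.2/372.17 ≈ 267 Hz.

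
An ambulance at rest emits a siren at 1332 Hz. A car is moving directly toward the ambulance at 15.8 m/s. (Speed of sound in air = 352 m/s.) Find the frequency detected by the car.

1392 Hz

Moving observer, stationary source: f' = f · (v + v_o)/v.
f' = 1332 × (352 + 15.8)/352 = 1332 × 367.8/352 ≈ 1392 Hz.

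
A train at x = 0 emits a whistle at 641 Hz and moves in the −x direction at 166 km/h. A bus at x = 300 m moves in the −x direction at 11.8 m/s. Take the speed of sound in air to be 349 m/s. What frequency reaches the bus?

585 Hz

166 km/h = 46.11 m/s.
The observer lies on the +x side, so the source is heading away from the observer and the observer is heading toward the source.
With source receding and observer approaching, f' = f · (v + v_o)/(v + v_s).
f' = 641 × (349 + 11.8)/(349 + 46.11) = 641 × 360.8/395.11 ≈ 585 Hz.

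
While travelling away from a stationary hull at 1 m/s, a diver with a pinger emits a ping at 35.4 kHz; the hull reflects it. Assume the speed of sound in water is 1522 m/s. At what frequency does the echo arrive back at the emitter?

35.4 kHz

The hull receives the sound from a moving source: f₁ = f₀ · v/(v + v_e) = 35.4 × 1522/1523 ≈ 35.4 kHz.
On the return leg the diver with a pinger is a moving observer: f₂ = f₁ · (v − v_e)/v = 35.4 × 1521/1522 ≈ 35.4 kHz.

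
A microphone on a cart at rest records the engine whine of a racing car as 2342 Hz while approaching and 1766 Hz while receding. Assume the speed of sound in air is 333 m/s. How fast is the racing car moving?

47 m/s

f₁/f₂ = (v + v_s)/(v − v_s), so v_s = v · (f₁ − f₂)/(f₁ + f₂).
v_s = 333 × (2342 − 1766)/(2342 + 1766) = 333 × 576/4108 ≈ 47 m/s.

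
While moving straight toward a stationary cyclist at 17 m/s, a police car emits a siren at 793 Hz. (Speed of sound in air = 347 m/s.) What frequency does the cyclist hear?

Moving source, stationary observer: f' = f · v/(v − v_s) since the source is approaching.
f' = 793 × 347/(347 − 17) = 793 × 347/330 ≈ 834 Hz.

834 Hz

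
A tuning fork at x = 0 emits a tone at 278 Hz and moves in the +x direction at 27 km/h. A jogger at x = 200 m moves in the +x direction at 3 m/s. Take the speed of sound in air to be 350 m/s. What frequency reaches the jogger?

282 Hz

27 km/h = 7.5 m/s.
The observer lies on the +x side, so the source is heading toward the observer and the observer is heading away from the source.
With source approaching and observer receding, f' = f · (v − v_o)/(v − v_s).
f' = 278 × (350 − 3)/(350 − 7.5) = 278 × 347/342.5 ≈ 282 Hz.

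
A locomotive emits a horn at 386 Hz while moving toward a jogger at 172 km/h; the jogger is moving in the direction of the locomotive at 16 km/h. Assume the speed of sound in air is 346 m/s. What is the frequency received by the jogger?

172 km/h = 47.78 m/s; 16 km/h = 4.444 m/s.
General Doppler shift: f' = f · (v + v_o)/(v − v_s).
f' = 386 × (346 + 4.444)/(346 − 47.78) = 386 × 350.44/298.22 ≈ 454 Hz.

454 Hz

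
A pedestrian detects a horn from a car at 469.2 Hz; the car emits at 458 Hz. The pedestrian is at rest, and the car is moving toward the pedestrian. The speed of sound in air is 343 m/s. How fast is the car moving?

f' = f · v/(v − v_s) ⇒ v_s = v · |1 − f/f'|.
v_s = 343 × |1 − 458/469.2| = 343 × 0.02387 ≈ 8.2 m/s.

8.2 m/s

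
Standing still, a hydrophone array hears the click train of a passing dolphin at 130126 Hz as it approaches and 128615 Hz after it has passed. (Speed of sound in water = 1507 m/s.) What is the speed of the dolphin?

f₁/f₂ = (v + v_s)/(v − v_s), so v_s = v · (f₁ − f₂)/(f₁ + f₂).
v_s = 1507 × (130126 − 128615)/(130126 + 128615) = 1507 × 1511/258741 ≈ 8.8 m/s.

8.8 m/s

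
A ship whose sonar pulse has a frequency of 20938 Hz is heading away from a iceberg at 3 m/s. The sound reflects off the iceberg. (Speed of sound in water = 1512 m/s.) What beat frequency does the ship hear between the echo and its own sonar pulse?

The iceberg receives the sound from a moving source: f₁ = f₀ · v/(v + v_e) = 20938 × 1512/1515 ≈ 20896.5 Hz.
On the return leg the ship is a moving observer: f₂ = f₁ · (v − v_e)/v = 20896.5 × 1509/1512 ≈ 20855.1 Hz.
Equivalently f₂ = f₀ · (v − v_e)/(v + v_e).
Beat against the emitted tone: |f₂ − f₀| = 2v_e·f₀/(v + v_e) = 2 × 3 × 20938/1515 ≈ 83 Hz.

83 Hz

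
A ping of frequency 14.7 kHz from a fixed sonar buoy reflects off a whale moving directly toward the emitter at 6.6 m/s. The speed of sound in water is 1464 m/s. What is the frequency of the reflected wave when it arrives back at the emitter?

14.83 kHz

The whale first receives the wave as a moving observer: f₁ = f₀ · (v + u)/v = 14.7 × (1464 + 6.6)/1464 ≈ 14.77 kHz.
The reflection then acts as a moving source: f₂ = f₁ · v/(v − u) ≈ 14.83 kHz.
Equivalently f₂ = f₀ · (v + u)/(v − u).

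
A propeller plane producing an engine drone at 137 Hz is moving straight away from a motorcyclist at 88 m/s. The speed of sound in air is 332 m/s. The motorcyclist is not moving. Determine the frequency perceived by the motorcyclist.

108 Hz

With the source moving away from a stationary observer, f' = f · v/(v + v_s).
f' = 137 × 332/(332 + 88) = 137 × 332/420 ≈ 108 Hz.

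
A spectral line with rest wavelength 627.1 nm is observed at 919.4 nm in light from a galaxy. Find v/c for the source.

0.365

λ'/λ₀ = 1.4661 > 1 (redshift), so the source is receding.
λ'/λ₀ = √((1 + β)/(1 − β)) for a receding source ⇒ β = (r² − 1)/(r² + 1) with r = λ'/λ₀.
β = (2.1495 − 1)/(2.1495 + 1) ≈ 0.365.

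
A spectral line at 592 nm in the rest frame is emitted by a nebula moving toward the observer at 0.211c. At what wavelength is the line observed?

477.8 nm

Relativistic Doppler for wavelength: λ' = λ₀ · √((1 − β)/(1 + β)).
λ' = 592 × √(0.7890/1.2110) = 592 × 0.80717 ≈ 477.8 nm.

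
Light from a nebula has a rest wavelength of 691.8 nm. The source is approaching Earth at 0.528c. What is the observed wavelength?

Relativistic Doppler for wavelength: λ' = λ₀ · √((1 − β)/(1 + β)).
λ' = 691.8 × √(0.4720/1.5280) = 691.8 × 0.55579 ≈ 384.5 nm.

384.5 nm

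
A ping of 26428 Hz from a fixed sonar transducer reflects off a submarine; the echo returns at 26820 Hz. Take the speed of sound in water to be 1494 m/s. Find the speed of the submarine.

Double Doppler shift off a moving reflector: f₂ = f₀ · (v + u)/(v − u) (u > 0 toward emitter).
Rearranging, u = v · (f₂ − f₀)/(f₂ + f₀) = 1494 × 392/53248 ≈ 11.0 m/s.
So the submarine is moving at 11.0 m/s toward the emitter.

11.0 m/s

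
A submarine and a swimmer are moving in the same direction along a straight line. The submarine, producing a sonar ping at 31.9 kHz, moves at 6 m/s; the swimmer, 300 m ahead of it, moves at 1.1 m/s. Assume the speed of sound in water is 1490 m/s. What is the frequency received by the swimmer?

32.0 kHz

The swimmer is ahead, so the submarine is moving toward it while the swimmer is moving away from the submarine.
With source approaching and observer receding, f' = f · (v − v_o)/(v − v_s).
f' = 31.9 × (1490 − 1.1)/(1490 − 6) = 31.9 × 1488.9/1484 ≈ 32.0 kHz.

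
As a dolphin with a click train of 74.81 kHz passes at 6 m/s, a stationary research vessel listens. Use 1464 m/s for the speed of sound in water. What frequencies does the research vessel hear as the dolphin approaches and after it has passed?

75.1 kHz approaching; 74.5 kHz receding

Approaching: f₁ = f · v/(v − v_s) = 74.81 × 1464/1458 ≈ 75.1 kHz.
Receding: f₂ = f · v/(v + v_s) = 74.81 × 1464/1470 ≈ 74.5 kHz.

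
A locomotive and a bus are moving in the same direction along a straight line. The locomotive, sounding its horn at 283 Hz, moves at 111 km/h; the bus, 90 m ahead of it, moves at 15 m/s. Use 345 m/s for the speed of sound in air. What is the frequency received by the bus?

297 Hz

111 km/h = 30.83 m/s.
The bus is ahead, so the locomotive is moving toward it while the bus is moving away from the locomotive.
With source approaching and observer receding, f' = f · (v − v_o)/(v − v_s).
f' = 283 × (345 − 15)/(345 − 30.83) = 283 × 330/314.17 ≈ 297 Hz.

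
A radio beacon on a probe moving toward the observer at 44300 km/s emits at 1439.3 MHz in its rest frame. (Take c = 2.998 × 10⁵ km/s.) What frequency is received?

β = v/c = 44300/299800 = 0.1478.
Relativistic Doppler for frequency: f' = f₀ · √((1 + β)/(1 − β)).
f' = 1439.3 × √(1.1478/0.8522) = 1439.3 × 1.16050 ≈ 1670.3 MHz.

1670.3 MHz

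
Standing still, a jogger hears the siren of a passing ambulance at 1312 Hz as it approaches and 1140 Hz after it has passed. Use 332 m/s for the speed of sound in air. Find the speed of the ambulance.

23.3 m/s

f₁/f₂ = (v + v_s)/(v − v_s), so v_s = v · (f₁ − f₂)/(f₁ + f₂).
v_s = 332 × (1312 − 1140)/(1312 + 1140) = 332 × 172/2452 ≈ 23.3 m/s.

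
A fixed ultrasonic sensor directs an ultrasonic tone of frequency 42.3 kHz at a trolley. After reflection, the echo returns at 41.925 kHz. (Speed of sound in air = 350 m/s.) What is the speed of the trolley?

Double Doppler shift off a moving reflector: f₂ = f₀ · (v + u)/(v − u) (u > 0 toward emitter).
Rearranging, u = v · (f₂ − f₀)/(f₂ + f₀) = 350 × -0.375/84.225 ≈ -1.56 m/s.
So the trolley is moving at 1.56 m/s away from the emitter.

1.56 m/s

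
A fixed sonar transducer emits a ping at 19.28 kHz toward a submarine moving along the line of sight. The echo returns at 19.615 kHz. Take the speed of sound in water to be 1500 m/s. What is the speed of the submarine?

Double Doppler shift off a moving reflector: f₂ = f₀ · (v + u)/(v − u) (u > 0 toward emitter).
Rearranging, u = v · (f₂ − f₀)/(f₂ + f₀) = 1500 × 0.335/38.895 ≈ 12.9 m/s.
So the submarine is moving at 12.9 m/s toward the emitter.

12.9 m/s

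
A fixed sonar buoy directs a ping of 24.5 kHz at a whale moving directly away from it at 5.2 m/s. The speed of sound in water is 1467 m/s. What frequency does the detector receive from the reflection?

The whale first receives the wave as a moving observer: f₁ = f₀ · (v − u)/v = 24.5 × (1467 − 5.2)/1467 ≈ 24.4 kHz.
On reflection it acts as a source moving away from the stationary detector: f₂ = f₁ · v/(v + u) = 24.4 × 1467/1472.2 ≈ 24.3 kHz.

24.3 kHz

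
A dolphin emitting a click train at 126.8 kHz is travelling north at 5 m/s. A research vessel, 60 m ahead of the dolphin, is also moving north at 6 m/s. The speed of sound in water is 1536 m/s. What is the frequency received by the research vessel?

126.7 kHz

The research vessel is ahead, so the dolphin is moving toward it while the research vessel is moving away from the dolphin.
General Doppler shift: f' = f · (v − v_o)/(v − v_s).
f' = 126.8 × (1536 − 6)/(1536 − 5) = 126.8 × 1530/1531 ≈ 126.7 kHz.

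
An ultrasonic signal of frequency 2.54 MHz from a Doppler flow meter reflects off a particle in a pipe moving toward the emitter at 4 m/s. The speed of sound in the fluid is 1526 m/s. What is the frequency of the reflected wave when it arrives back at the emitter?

At the particle in a pipe (a moving observer), f₁ = f₀ · (v + u)/v = 2.54 × 1530/1526 ≈ 2.547 MHz.
On reflection it acts as a source moving toward the stationary detector: f₂ = f₁ · v/(v − u) = 2.547 × 1526/1522 ≈ 2.553 MHz.
Equivalently f₂ = f₀ · (v + u)/(v − u).

2.553 MHz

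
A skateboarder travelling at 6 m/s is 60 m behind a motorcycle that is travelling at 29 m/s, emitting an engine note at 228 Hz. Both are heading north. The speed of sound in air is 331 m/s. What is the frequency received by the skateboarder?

213 Hz

The skateboarder is behind, so the motorcycle is moving away from it while the skateboarder is moving toward the motorcycle.
With source receding and observer approaching, f' = f · (v + v_o)/(v + v_s).
f' = 228 × (331 + 6)/(331 + 29) = 228 × 337/360 ≈ 213 Hz.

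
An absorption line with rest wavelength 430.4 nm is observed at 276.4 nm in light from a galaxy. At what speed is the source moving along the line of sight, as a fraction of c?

0.416

λ'/λ₀ = 0.6422 < 1 (blueshift), so the source is approaching.
λ'/λ₀ = √((1 − β)/(1 + β)) for an approaching source ⇒ β = (1 − r²)/(1 + r²) with r = λ'/λ₀.
β = (1 − 0.4124)/(1 + 0.4124) ≈ 0.416.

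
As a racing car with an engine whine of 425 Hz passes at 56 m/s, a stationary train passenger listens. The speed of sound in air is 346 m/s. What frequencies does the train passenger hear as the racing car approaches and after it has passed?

507 Hz approaching; 366 Hz receding

Approaching: f₁ = f · v/(v − v_s) = 425 × 346/290 ≈ 507 Hz.
Receding: f₂ = f · v/(v + v_s) = 425 × 346/402 ≈ 366 Hz.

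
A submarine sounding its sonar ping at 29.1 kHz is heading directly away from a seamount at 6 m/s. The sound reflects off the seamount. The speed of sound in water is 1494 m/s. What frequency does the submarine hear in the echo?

28.9 kHz

The seamount receives the sound from a moving source: f₁ = f₀ · v/(v + v_e) = 29.1 × 1494/1500 ≈ 29.0 kHz.
On the return leg the submarine is a moving observer: f₂ = f₁ · (v − v_e)/v = 29.0 × 1488/1494 ≈ 28.9 kHz.
Equivalently f₂ = f₀ · (v − v_e)/(v + v_e).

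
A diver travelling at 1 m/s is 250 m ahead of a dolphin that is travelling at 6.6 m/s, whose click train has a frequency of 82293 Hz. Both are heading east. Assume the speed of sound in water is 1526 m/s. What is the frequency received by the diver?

82596 Hz

The diver is ahead, so the dolphin is moving toward it while the diver is moving away from the dolphin.
Both move, so f' = f · (v − v_o)/(v − v_s).
f' = 82293 × (1526 − 1)/(1526 − 6.6) = 82293 × 1525/1519.4 ≈ 82596 Hz.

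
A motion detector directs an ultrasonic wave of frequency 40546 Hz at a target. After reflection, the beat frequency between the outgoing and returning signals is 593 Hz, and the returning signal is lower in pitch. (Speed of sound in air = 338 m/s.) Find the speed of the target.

2.49 m/s

Double Doppler shift off a moving reflector: f₂ = f₀ · (v + u)/(v − u) (u > 0 toward emitter).
Returning signal is lower, so f₂ = f₀ − Δf = 40546 − 593 = 39953 Hz.
Rearranging, u = v · (f₂ − f₀)/(f₂ + f₀) = 338 × -593/80499 ≈ -2.49 m/s.
So the target is moving at 2.49 m/s away from the emitter.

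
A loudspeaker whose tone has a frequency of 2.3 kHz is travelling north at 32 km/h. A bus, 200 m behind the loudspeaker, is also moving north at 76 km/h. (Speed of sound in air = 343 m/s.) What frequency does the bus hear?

2.38 kHz

32 km/h = 8.889 m/s; 76 km/h = 21.11 m/s.
The bus is behind, so the loudspeaker is moving away from it while the bus is moving toward the loudspeaker.
Both move, so f' = f · (v + v_o)/(v + v_s).
f' = 2.3 × (343 + 21.11)/(343 + 8.889) = 2.3 × 364.11/351.89 ≈ 2.38 kHz.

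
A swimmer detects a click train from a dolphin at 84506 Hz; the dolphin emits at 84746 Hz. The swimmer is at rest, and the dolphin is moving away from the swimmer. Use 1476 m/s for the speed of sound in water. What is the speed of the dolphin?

4.2 m/s

f' = f · v/(v + v_s) ⇒ v_s = v · |1 − f/f'|.
v_s = 1476 × |1 − 84746/84506| = 1476 × 0.00284 ≈ 4.2 m/s.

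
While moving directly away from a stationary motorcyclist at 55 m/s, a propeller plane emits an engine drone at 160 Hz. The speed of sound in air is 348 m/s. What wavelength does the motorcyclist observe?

With the source moving away from a stationary observer, f' = f · v/(v + v_s).
f' = 160 × 348/(348 + 55) ≈ 138 Hz.
λ' = v/f' = 348/138.164 ≈ 2.52 m.

2.52 m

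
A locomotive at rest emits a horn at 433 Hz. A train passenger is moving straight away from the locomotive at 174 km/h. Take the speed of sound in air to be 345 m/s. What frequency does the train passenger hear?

372 Hz

174 km/h = 48.33 m/s.
Only the observer moves, away from the source, so f' = f · (v − v_o)/v.
f' = 433 × (345 − 48.33)/345 = 433 × 296.67/345 ≈ 372 Hz.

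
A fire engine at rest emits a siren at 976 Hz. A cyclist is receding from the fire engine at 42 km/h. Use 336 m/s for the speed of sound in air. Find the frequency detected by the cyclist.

942 Hz

42 km/h = 11.67 m/s.
Moving observer, stationary source: f' = f · (v − v_o)/v.
f' = 976 × (336 − 11.67)/336 = 976 × 324.33/336 ≈ 942 Hz.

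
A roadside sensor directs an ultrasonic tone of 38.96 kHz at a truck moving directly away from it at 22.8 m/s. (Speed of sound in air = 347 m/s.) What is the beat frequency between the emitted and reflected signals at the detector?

At the truck (a moving observer), f₁ = f₀ · (v − u)/v = 38.96 × 324.2/347 ≈ 36.40 kHz.
On reflection it acts as a source moving away from the stationary detector: f₂ = f₁ · v/(v + u) = 36.40 × 347/369.8 ≈ 34.16 kHz.
Equivalently f₂ = f₀ · (v − u)/(v + u).
Beat frequency (with f₀ = 38960 Hz): |f₂ − f₀| = 2u·f₀/(v + u) = 2 × 22.8 × 38960/369.8 ≈ 4804 Hz.

4804 Hz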